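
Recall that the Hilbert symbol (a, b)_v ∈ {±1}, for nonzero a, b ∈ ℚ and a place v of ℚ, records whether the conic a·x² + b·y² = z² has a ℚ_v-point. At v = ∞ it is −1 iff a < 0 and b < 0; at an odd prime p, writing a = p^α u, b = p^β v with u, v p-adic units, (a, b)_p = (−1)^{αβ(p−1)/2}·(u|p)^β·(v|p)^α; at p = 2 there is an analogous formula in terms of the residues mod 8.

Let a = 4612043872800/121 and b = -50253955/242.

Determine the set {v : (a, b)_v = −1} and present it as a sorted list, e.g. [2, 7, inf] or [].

Mod squares: a ≡ 3548818, b ≡ -119510. Check v ∈ {∞, 2, 3, 5, 7, 11, 13, 17, 19, 29, 31, 37}.
v=∞: 3548818 > 0 and -119510 < 0  ⇒  (a,b)_∞ = +1.
v=11: a=11^-2·(≡1), b=11^-2·(≡9) mod 11; (1|11)=+1, (9|11)=+1; (−1)^{-2·-2·5}·(+1)^-2·(+1)^-2 = +1.
v=19: a=19^2·(≡11), b=19^1·(≡10) mod 19; (11|19)=+1, (10|19)=-1; (−1)^{2·1·9}·(+1)^1·(-1)^2 = +1.
v=2: v_2(a)=5, v_2(b)=-1; units ≡ 1, 5 (mod 8); ε·ε+αω+βω = 0·0+5·1+-1·0 ≡ 1  ⇒  (a,b)_2 = -1.
v=17: a=17^1·(≡14), b=17^1·(≡8) mod 17; (14|17)=-1, (8|17)=+1; (−1)^{1·1·8}·(-1)^1·(+1)^1 = -1.
v=29: a=29^0·(≡22), b=29^2·(≡13) mod 29; (22|29)=+1, (13|29)=+1; (−1)^{0·2·14}·(+1)^2·(+1)^0 = +1.
v=5: a=5^2·(≡2), b=5^1·(≡2) mod 5; (2|5)=-1, (2|5)=-1; (−1)^{2·1·2}·(-1)^1·(-1)^2 = -1.
v=31: a=31^1·(≡30), b=31^0·(≡12) mod 31; (30|31)=-1, (12|31)=-1; (−1)^{1·0·15}·(-1)^0·(-1)^1 = -1.
v=37: a=37^1·(≡12), b=37^1·(≡12) mod 37; (12|37)=+1, (12|37)=+1; (−1)^{1·1·18}·(+1)^1·(+1)^1 = +1.
v=13: a=13^1·(≡9), b=13^0·(≡10) mod 13; (9|13)=+1, (10|13)=+1; (−1)^{1·0·6}·(+1)^0·(+1)^1 = +1.
v=7: a=7^1·(≡3), b=7^0·(≡1) mod 7; (3|7)=-1, (1|7)=+1; (−1)^{1·0·3}·(-1)^0·(+1)^1 = +1.
v=3: a=3^2·(≡1), b=3^0·(≡1) mod 3; (1|3)=+1, (1|3)=+1; (−1)^{2·0·1}·(+1)^0·(+1)^2 = +1.
|Ram(3548818, -119510)| = 4, even; anisotropic at {2, 5, 17, 31}.

[2, 5, 17, 31]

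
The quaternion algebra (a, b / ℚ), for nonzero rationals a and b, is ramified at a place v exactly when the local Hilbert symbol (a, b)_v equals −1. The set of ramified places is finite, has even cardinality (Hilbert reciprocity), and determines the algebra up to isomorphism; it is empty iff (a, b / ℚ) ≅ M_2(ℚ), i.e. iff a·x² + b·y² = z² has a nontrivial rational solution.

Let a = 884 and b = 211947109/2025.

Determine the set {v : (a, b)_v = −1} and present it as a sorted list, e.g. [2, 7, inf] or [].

[19, 29]

(a, b) ≡ (221, 6061) mod (ℚ^×)²; places V = {2, 3, 5, 11, 13, 17, 19, 29, ∞}.
(a,b)_19: α=0, u≡10; β=1, v≡14 (mod 19); (10|19)=-1, (14|19)=-1; sign (−1)^0·-1^1·-1^0 = -1.
(a,b)_5: α=0, u≡4; β=-2, v≡4 (mod 5); (4|5)=+1, (4|5)=+1; sign (−1)^0·+1^-2·+1^0 = +1.
(a,b)_13: α=1, u≡3; β=0, v≡1 (mod 13); (3|13)=+1, (1|13)=+1; sign (−1)^0·+1^0·+1^1 = +1.
(a,b)_17: α=1, u≡1; β=2, v≡9 (mod 17); (1|17)=+1, (9|17)=+1; sign (−1)^0·+1^2·+1^1 = +1.
(a,b)_3: α=0, u≡2; β=-4, v≡1 (mod 3); (2|3)=-1, (1|3)=+1; sign (−1)^0·-1^-4·+1^0 = +1.
(a,b)_11: α=0, u≡4; β=3, v≡3 (mod 11); (4|11)=+1, (3|11)=+1; sign (−1)^0·+1^3·+1^0 = +1.
(a,b)_∞: sgn(221)=+, sgn(6061)=+, so +1.
(a,b)_2: α=2, β=0; u≡5, v≡5 (mod 8); ε(u)ε(v)=0·0, αω(v)=2·1, βω(u)=0·1; sum ≡ 0  ⇒  +1.
(a,b)_29: α=0, u≡14; β=1, v≡6 (mod 29); (14|29)=-1, (6|29)=+1; sign (−1)^0·-1^1·+1^0 = -1.
Ram(221, 6061) = {19, 29}; no ℚ_19-point on the conic.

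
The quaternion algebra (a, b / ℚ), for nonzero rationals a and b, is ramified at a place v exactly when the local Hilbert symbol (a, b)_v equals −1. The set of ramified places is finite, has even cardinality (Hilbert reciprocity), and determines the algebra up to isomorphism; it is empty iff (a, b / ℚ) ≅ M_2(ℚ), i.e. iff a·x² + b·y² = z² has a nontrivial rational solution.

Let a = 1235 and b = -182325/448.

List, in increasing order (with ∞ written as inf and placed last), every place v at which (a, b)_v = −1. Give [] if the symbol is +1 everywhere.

[3, 7, 17, 19]

Mod squares: a ≡ 1235, b ≡ -51051. Check v ∈ {∞, 2, 3, 5, 7, 11, 13, 17, 19}.
v=13: a=13^1·(≡4), b=13^1·(≡9) mod 13; (4|13)=+1, (9|13)=+1; (−1)^{1·1·6}·(+1)^1·(+1)^1 = +1.
v=17: a=17^0·(≡11), b=17^1·(≡6) mod 17; (11|17)=-1, (6|17)=-1; (−1)^{0·1·8}·(-1)^1·(-1)^0 = -1.
v=∞: 1235 > 0 and -51051 < 0  ⇒  (a,b)_∞ = +1.
v=11: a=11^0·(≡3), b=11^1·(≡3) mod 11; (3|11)=+1, (3|11)=+1; (−1)^{0·1·5}·(+1)^1·(+1)^0 = +1.
v=19: a=19^1·(≡8), b=19^0·(≡12) mod 19; (8|19)=-1, (12|19)=-1; (−1)^{1·0·9}·(-1)^0·(-1)^1 = -1.
v=5: a=5^1·(≡2), b=5^2·(≡4) mod 5; (2|5)=-1, (4|5)=+1; (−1)^{1·2·2}·(-1)^2·(+1)^1 = +1.
v=3: a=3^0·(≡2), b=3^1·(≡2) mod 3; (2|3)=-1, (2|3)=-1; (−1)^{0·1·1}·(-1)^1·(-1)^0 = -1.
v=2: v_2(a)=0, v_2(b)=-6; units ≡ 3, 5 (mod 8); ε·ε+αω+βω = 1·0+0·1+-6·1 ≡ 0  ⇒  (a,b)_2 = +1.
v=7: a=7^0·(≡3), b=7^-1·(≡4) mod 7; (3|7)=-1, (4|7)=+1; (−1)^{0·-1·3}·(-1)^-1·(+1)^0 = -1.
|Ram(1235, -51051)| = 4, even; anisotropic at {3, 7, 17, 19}.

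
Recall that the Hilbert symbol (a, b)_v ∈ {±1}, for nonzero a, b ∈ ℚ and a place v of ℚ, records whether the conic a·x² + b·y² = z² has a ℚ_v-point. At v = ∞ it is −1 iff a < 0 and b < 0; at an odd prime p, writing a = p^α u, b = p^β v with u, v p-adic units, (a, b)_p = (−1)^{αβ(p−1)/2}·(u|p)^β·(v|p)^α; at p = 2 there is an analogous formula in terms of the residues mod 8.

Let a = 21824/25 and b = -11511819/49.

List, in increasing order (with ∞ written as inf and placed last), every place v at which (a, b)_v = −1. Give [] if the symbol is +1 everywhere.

[]

(a, b) ≡ (341, -11) mod (ℚ^×)²; places V = {2, 3, 5, 7, 11, 31, ∞}.
(a,b)_11: α=1, u≡5; β=3, v≡6 (mod 11); (5|11)=+1, (6|11)=-1; sign (−1)^1·+1^3·-1^1 = +1.
(a,b)_3: α=0, u≡2; β=2, v≡1 (mod 3); (2|3)=-1, (1|3)=+1; sign (−1)^0·-1^2·+1^0 = +1.
(a,b)_7: α=0, u≡3; β=-2, v≡3 (mod 7); (3|7)=-1, (3|7)=-1; sign (−1)^0·-1^-2·-1^0 = +1.
(a,b)_2: α=6, β=0; u≡5, v≡5 (mod 8); ε(u)ε(v)=0·0, αω(v)=6·1, βω(u)=0·1; sum ≡ 0  ⇒  +1.
(a,b)_31: α=1, u≡17; β=2, v≡1 (mod 31); (17|31)=-1, (1|31)=+1; sign (−1)^0·-1^2·+1^1 = +1.
(a,b)_∞: sgn(341)=+, sgn(-11)=−, so +1.
(a,b)_5: α=-2, u≡4; β=0, v≡4 (mod 5); (4|5)=+1, (4|5)=+1; sign (−1)^0·+1^0·+1^-2 = +1.
Ram(a, b) = ∅: the form 341·x² + -11·y² − z² is isotropic over every ℚ_v, so by Hasse–Minkowski it is isotropic over ℚ.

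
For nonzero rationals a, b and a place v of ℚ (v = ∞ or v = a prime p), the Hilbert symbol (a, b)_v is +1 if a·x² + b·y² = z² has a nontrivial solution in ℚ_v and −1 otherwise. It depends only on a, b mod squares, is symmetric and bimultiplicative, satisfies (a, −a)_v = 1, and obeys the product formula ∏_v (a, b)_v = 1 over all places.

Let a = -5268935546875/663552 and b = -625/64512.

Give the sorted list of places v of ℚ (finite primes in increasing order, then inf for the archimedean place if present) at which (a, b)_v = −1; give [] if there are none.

Mod squares: a ≡ -182, b ≡ -7. Check v ∈ {∞, 2, 3, 5, 7, 11, 13}.
v=13: a=13^1·(≡12), b=13^0·(≡2) mod 13; (12|13)=+1, (2|13)=-1; (−1)^{1·0·6}·(+1)^0·(-1)^1 = -1.
v=7: a=7^3·(≡4), b=7^-1·(≡3) mod 7; (4|7)=+1, (3|7)=-1; (−1)^{3·-1·3}·(+1)^-1·(-1)^3 = +1.
v=5: a=5^10·(≡3), b=5^4·(≡2) mod 5; (3|5)=-1, (2|5)=-1; (−1)^{10·4·2}·(-1)^4·(-1)^10 = +1.
v=2: v_2(a)=-13, v_2(b)=-10; units ≡ 5, 1 (mod 8); ε·ε+αω+βω = 0·0+-13·0+-10·1 ≡ 0  ⇒  (a,b)_2 = +1.
v=3: a=3^-4·(≡1), b=3^-2·(≡2) mod 3; (1|3)=+1, (2|3)=-1; (−1)^{-4·-2·1}·(+1)^-2·(-1)^-4 = +1.
v=∞: -182 < 0 and -7 < 0  ⇒  (a,b)_∞ = -1.
v=11: a=11^2·(≡4), b=11^0·(≡3) mod 11; (4|11)=+1, (3|11)=+1; (−1)^{2·0·5}·(+1)^0·(+1)^2 = +1.
(-182, -7 / ℚ) ramifies at {13, ∞}: a division algebra.

[13, inf]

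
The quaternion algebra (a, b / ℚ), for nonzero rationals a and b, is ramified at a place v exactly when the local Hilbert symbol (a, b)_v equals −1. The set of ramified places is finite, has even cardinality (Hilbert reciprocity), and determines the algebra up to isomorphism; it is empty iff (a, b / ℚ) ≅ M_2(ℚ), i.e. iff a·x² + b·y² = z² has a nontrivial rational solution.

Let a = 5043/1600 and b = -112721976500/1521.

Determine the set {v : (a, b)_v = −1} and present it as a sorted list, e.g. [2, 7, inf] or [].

Mod squares: a ≡ 3, b ≡ -13685. Check v ∈ {∞, 2, 3, 5, 7, 13, 17, 23, 41}.
v=5: a=5^-2·(≡2), b=5^3·(≡3) mod 5; (2|5)=-1, (3|5)=-1; (−1)^{-2·3·2}·(-1)^3·(-1)^-2 = -1.
v=∞: 3 > 0 and -13685 < 0  ⇒  (a,b)_∞ = +1.
v=17: a=17^0·(≡14), b=17^1·(≡6) mod 17; (14|17)=-1, (6|17)=-1; (−1)^{0·1·8}·(-1)^1·(-1)^0 = -1.
v=2: v_2(a)=-6, v_2(b)=2; units ≡ 3, 3 (mod 8); ε·ε+αω+βω = 1·1+-6·1+2·1 ≡ 1  ⇒  (a,b)_2 = -1.
v=13: a=13^0·(≡12), b=13^-2·(≡4) mod 13; (12|13)=+1, (4|13)=+1; (−1)^{0·-2·6}·(+1)^-2·(+1)^0 = +1.
v=7: a=7^0·(≡6), b=7^3·(≡5) mod 7; (6|7)=-1, (5|7)=-1; (−1)^{0·3·3}·(-1)^3·(-1)^0 = -1.
v=23: a=23^0·(≡4), b=23^1·(≡2) mod 23; (4|23)=+1, (2|23)=+1; (−1)^{0·1·11}·(+1)^1·(+1)^0 = +1.
v=41: a=41^2·(≡3), b=41^2·(≡37) mod 41; (3|41)=-1, (37|41)=+1; (−1)^{2·2·20}·(-1)^2·(+1)^2 = +1.
v=3: a=3^1·(≡1), b=3^-2·(≡1) mod 3; (1|3)=+1, (1|3)=+1; (−1)^{1·-2·1}·(+1)^-2·(+1)^1 = +1.
|Ram(3, -13685)| = 4, even; anisotropic at {2, 5, 7, 17}.

[2, 5, 7, 17]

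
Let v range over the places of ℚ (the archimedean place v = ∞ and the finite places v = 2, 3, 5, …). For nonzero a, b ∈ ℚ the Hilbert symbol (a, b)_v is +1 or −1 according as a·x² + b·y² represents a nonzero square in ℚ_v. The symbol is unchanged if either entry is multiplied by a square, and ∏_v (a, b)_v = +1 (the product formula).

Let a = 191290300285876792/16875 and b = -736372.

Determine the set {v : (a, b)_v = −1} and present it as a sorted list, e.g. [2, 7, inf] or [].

[2, 3]

(a, b) ≡ (714, -13) mod (ℚ^×)²; places V = {2, 3, 5, 7, 11, 13, 17, ∞}.
(a,b)_17: α=5, u≡15; β=2, v≡2 (mod 17); (15|17)=+1, (2|17)=+1; sign (−1)^0·+1^2·+1^5 = +1.
(a,b)_7: α=7, u≡2; β=2, v≡1 (mod 7); (2|7)=+1, (1|7)=+1; sign (−1)^0·+1^2·+1^7 = +1.
(a,b)_∞: sgn(714)=+, sgn(-13)=−, so +1.
(a,b)_5: α=-4, u≡1; β=0, v≡3 (mod 5); (1|5)=+1, (3|5)=-1; sign (−1)^0·+1^0·-1^-4 = +1.
(a,b)_2: α=3, β=2; u≡5, v≡3 (mod 8); ε(u)ε(v)=0·1, αω(v)=3·1, βω(u)=2·1; sum ≡ 1  ⇒  -1.
(a,b)_13: α=2, u≡9; β=1, v≡10 (mod 13); (9|13)=+1, (10|13)=+1; sign (−1)^0·+1^1·+1^2 = +1.
(a,b)_11: α=2, u≡6; β=0, v≡1 (mod 11); (6|11)=-1, (1|11)=+1; sign (−1)^0·-1^0·+1^2 = +1.
(a,b)_3: α=-3, u≡1; β=0, v≡2 (mod 3); (1|3)=+1, (2|3)=-1; sign (−1)^0·+1^0·-1^-3 = -1.
(714, -13 / ℚ) ramifies at {2, 3}: a division algebra.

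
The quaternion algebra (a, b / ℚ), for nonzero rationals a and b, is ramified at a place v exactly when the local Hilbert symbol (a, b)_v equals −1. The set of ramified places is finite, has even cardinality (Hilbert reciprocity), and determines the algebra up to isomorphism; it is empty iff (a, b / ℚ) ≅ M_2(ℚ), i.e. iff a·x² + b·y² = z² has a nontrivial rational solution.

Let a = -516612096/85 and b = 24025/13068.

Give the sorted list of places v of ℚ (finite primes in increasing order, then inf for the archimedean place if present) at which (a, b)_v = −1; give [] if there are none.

[2, 3, 5, 17]

(a, b) ≡ (-24310, 3) mod (ℚ^×)²; places V = {2, 3, 5, 7, 11, 13, 17, 31, ∞}.
(a,b)_3: α=2, u≡2; β=-3, v≡1 (mod 3); (2|3)=-1, (1|3)=+1; sign (−1)^0·-1^-3·+1^2 = -1.
(a,b)_∞: sgn(-24310)=−, sgn(3)=+, so +1.
(a,b)_31: α=0, u≡9; β=2, v≡27 (mod 31); (9|31)=+1, (27|31)=-1; sign (−1)^0·+1^2·-1^0 = +1.
(a,b)_13: α=1, u≡5; β=0, v≡9 (mod 13); (5|13)=-1, (9|13)=+1; sign (−1)^0·-1^0·+1^1 = +1.
(a,b)_5: α=-1, u≡2; β=2, v≡2 (mod 5); (2|5)=-1, (2|5)=-1; sign (−1)^0·-1^2·-1^-1 = -1.
(a,b)_2: α=13, β=-2; u≡5, v≡3 (mod 8); ε(u)ε(v)=0·1, αω(v)=13·1, βω(u)=-2·1; sum ≡ 1  ⇒  -1.
(a,b)_11: α=1, u≡9; β=-2, v≡5 (mod 11); (9|11)=+1, (5|11)=+1; sign (−1)^0·+1^-2·+1^1 = +1.
(a,b)_17: α=-1, u≡4; β=0, v≡6 (mod 17); (4|17)=+1, (6|17)=-1; sign (−1)^0·+1^0·-1^-1 = -1.
(a,b)_7: α=2, u≡2; β=0, v≡6 (mod 7); (2|7)=+1, (6|7)=-1; sign (−1)^0·+1^0·-1^2 = +1.
Ram(-24310, 3) = {2, 3, 5, 17}; no ℚ_2-point on the conic.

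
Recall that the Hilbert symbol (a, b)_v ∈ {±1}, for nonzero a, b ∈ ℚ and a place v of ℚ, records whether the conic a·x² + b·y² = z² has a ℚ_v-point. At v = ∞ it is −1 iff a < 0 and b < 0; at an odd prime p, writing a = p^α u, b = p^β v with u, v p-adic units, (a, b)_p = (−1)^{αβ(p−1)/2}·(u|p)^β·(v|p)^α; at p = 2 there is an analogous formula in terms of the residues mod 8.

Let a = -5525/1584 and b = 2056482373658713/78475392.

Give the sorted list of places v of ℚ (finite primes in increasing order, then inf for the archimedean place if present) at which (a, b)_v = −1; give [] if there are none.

Mod squares: a ≡ -2431, b ≡ 34034. Check v ∈ {∞, 2, 3, 5, 7, 11, 13, 17, 29}.
v=5: a=5^2·(≡1), b=5^0·(≡4) mod 5; (1|5)=+1, (4|5)=+1; (−1)^{2·0·2}·(+1)^0·(+1)^2 = +1.
v=29: a=29^0·(≡4), b=29^-2·(≡2) mod 29; (4|29)=+1, (2|29)=-1; (−1)^{0·-2·14}·(+1)^-2·(-1)^0 = +1.
v=7: a=7^0·(≡6), b=7^1·(≡1) mod 7; (6|7)=-1, (1|7)=+1; (−1)^{0·1·3}·(-1)^1·(+1)^0 = -1.
v=13: a=13^1·(≡11), b=13^5·(≡2) mod 13; (11|13)=-1, (2|13)=-1; (−1)^{1·5·6}·(-1)^5·(-1)^1 = +1.
v=2: v_2(a)=-4, v_2(b)=-7; units ≡ 1, 1 (mod 8); ε·ε+αω+βω = 0·0+-4·0+-7·0 ≡ 0  ⇒  (a,b)_2 = +1.
v=11: a=11^-1·(≡8), b=11^5·(≡1) mod 11; (8|11)=-1, (1|11)=+1; (−1)^{-1·5·5}·(-1)^5·(+1)^-1 = +1.
v=17: a=17^1·(≡5), b=17^3·(≡1) mod 17; (5|17)=-1, (1|17)=+1; (−1)^{1·3·8}·(-1)^3·(+1)^1 = -1.
v=3: a=3^-2·(≡2), b=3^-6·(≡2) mod 3; (2|3)=-1, (2|3)=-1; (−1)^{-2·-6·1}·(-1)^-6·(-1)^-2 = +1.
v=∞: -2431 < 0 and 34034 > 0  ⇒  (a,b)_∞ = +1.
(-2431, 34034 / ℚ) ramifies at {7, 17}: a division algebra.

[7, 17]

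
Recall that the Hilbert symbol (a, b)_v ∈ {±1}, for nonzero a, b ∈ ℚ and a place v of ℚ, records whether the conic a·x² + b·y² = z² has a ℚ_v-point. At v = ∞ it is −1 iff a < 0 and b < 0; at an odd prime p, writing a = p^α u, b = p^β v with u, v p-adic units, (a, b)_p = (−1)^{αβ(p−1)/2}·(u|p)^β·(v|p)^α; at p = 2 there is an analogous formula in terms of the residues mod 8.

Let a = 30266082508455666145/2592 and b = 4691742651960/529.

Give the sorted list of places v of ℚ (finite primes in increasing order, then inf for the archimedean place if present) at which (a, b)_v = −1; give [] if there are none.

(a, b) ≡ (2210, 510) mod (ℚ^×)²; places V = {2, 3, 5, 7, 13, 17, 23, 29, 31, ∞}.
(a,b)_23: α=0, u≡6; β=-2, v≡18 (mod 23); (6|23)=+1, (18|23)=+1; sign (−1)^0·+1^-2·+1^0 = +1.
(a,b)_7: α=4, u≡3; β=2, v≡3 (mod 7); (3|7)=-1, (3|7)=-1; sign (−1)^0·-1^2·-1^4 = +1.
(a,b)_5: α=1, u≡2; β=1, v≡3 (mod 5); (2|5)=-1, (3|5)=-1; sign (−1)^0·-1^1·-1^1 = +1.
(a,b)_31: α=2, u≡19; β=2, v≡4 (mod 31); (19|31)=+1, (4|31)=+1; sign (−1)^0·+1^2·+1^2 = +1.
(a,b)_∞: sgn(2210)=+, sgn(510)=+, so +1.
(a,b)_2: α=-5, β=3; u≡1, v≡7 (mod 8); ε(u)ε(v)=0·1, αω(v)=-5·0, βω(u)=3·0; sum ≡ 0  ⇒  +1.
(a,b)_29: α=2, u≡9; β=0, v≡8 (mod 29); (9|29)=+1, (8|29)=-1; sign (−1)^0·+1^0·-1^2 = +1.
(a,b)_17: α=5, u≡6; β=3, v≡9 (mod 17); (6|17)=-1, (9|17)=+1; sign (−1)^0·-1^3·+1^5 = -1.
(a,b)_13: α=3, u≡9; β=2, v≡12 (mod 13); (9|13)=+1, (12|13)=+1; sign (−1)^0·+1^2·+1^3 = +1.
(a,b)_3: α=-4, u≡2; β=1, v≡2 (mod 3); (2|3)=-1, (2|3)=-1; sign (−1)^0·-1^1·-1^-4 = -1.
Ram(2210, 510) = {3, 17}; no ℚ_3-point on the conic.

[3, 17]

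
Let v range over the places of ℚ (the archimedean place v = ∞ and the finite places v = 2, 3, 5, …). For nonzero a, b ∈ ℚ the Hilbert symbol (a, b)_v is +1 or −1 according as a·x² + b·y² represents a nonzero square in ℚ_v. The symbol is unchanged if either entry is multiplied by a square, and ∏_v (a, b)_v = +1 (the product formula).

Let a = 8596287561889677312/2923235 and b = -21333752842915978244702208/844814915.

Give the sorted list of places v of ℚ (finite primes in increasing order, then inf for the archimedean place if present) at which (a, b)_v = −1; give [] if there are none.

[3, 23, 31, 41]

(a, b) ≡ (40145, -3293535945) mod (ℚ^×)²; places V = {2, 3, 5, 7, 11, 13, 17, 23, 29, 31, 37, 41, ∞}.
(a,b)_∞: sgn(40145)=+, sgn(-3293535945)=−, so +1.
(a,b)_17: α=-4, u≡13; β=-6, v≡15 (mod 17); (13|17)=+1, (15|17)=+1; sign (−1)^0·+1^-6·+1^-4 = +1.
(a,b)_29: α=2, u≡20; β=3, v≡23 (mod 29); (20|29)=+1, (23|29)=+1; sign (−1)^0·+1^3·+1^2 = +1.
(a,b)_31: α=1, u≡3; β=1, v≡15 (mod 31); (3|31)=-1, (15|31)=-1; sign (−1)^1·-1^1·-1^1 = -1.
(a,b)_7: α=-1, u≡2; β=-1, v≡3 (mod 7); (2|7)=+1, (3|7)=-1; sign (−1)^1·+1^-1·-1^-1 = +1.
(a,b)_13: α=4, u≡3; β=4, v≡2 (mod 13); (3|13)=+1, (2|13)=-1; sign (−1)^0·+1^4·-1^4 = +1.
(a,b)_23: α=2, u≡10; β=3, v≡3 (mod 23); (10|23)=-1, (3|23)=+1; sign (−1)^0·-1^3·+1^2 = -1.
(a,b)_41: α=0, u≡11; β=1, v≡19 (mod 41); (11|41)=-1, (19|41)=-1; sign (−1)^0·-1^1·-1^0 = -1.
(a,b)_37: α=1, u≡4; β=1, v≡33 (mod 37); (4|37)=+1, (33|37)=+1; sign (−1)^0·+1^1·+1^1 = +1.
(a,b)_3: α=2, u≡2; β=3, v≡2 (mod 3); (2|3)=-1, (2|3)=-1; sign (−1)^0·-1^3·-1^2 = -1.
(a,b)_2: α=16, β=14; u≡1, v≡7 (mod 8); ε(u)ε(v)=0·1, αω(v)=16·0, βω(u)=14·0; sum ≡ 0  ⇒  +1.
(a,b)_11: α=0, u≡2; β=2, v≡5 (mod 11); (2|11)=-1, (5|11)=+1; sign (−1)^0·-1^2·+1^0 = +1.
(a,b)_5: α=-1, u≡1; β=-1, v≡4 (mod 5); (1|5)=+1, (4|5)=+1; sign (−1)^0·+1^-1·+1^-1 = +1.
Ram(40145, -3293535945) = {3, 23, 31, 41}; no ℚ_3-point on the conic.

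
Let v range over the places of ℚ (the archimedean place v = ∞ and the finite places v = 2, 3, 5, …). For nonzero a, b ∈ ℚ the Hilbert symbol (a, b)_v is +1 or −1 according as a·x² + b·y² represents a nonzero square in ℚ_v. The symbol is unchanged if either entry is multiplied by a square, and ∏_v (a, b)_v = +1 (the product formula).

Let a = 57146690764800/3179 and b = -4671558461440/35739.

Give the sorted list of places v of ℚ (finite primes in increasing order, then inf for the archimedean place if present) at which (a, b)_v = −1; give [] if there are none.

[5, 13]

(a, b) ≡ (143, -110) mod (ℚ^×)²; places V = {2, 3, 5, 7, 11, 13, 17, 19, 31, 53, ∞}.
(a,b)_53: α=0, u≡29; β=2, v≡42 (mod 53); (29|53)=+1, (42|53)=+1; sign (−1)^0·+1^2·+1^0 = +1.
(a,b)_5: α=2, u≡3; β=1, v≡3 (mod 5); (3|5)=-1, (3|5)=-1; sign (−1)^0·-1^1·-1^2 = -1.
(a,b)_3: α=4, u≡2; β=-2, v≡1 (mod 3); (2|3)=-1, (1|3)=+1; sign (−1)^0·-1^-2·+1^4 = +1.
(a,b)_7: α=2, u≡5; β=0, v≡1 (mod 7); (5|7)=-1, (1|7)=+1; sign (−1)^0·-1^0·+1^2 = +1.
(a,b)_2: α=18, β=11; u≡7, v≡1 (mod 8); ε(u)ε(v)=1·0, αω(v)=18·0, βω(u)=11·0; sum ≡ 0  ⇒  +1.
(a,b)_31: α=0, u≡4; β=2, v≡14 (mod 31); (4|31)=+1, (14|31)=+1; sign (−1)^0·+1^2·+1^0 = +1.
(a,b)_∞: sgn(143)=+, sgn(-110)=−, so +1.
(a,b)_13: α=3, u≡8; β=2, v≡11 (mod 13); (8|13)=-1, (11|13)=-1; sign (−1)^0·-1^2·-1^3 = -1.
(a,b)_17: α=-2, u≡5; β=0, v≡16 (mod 17); (5|17)=-1, (16|17)=+1; sign (−1)^0·-1^0·+1^-2 = +1.
(a,b)_19: α=0, u≡14; β=-2, v≡7 (mod 19); (14|19)=-1, (7|19)=+1; sign (−1)^0·-1^-2·+1^0 = +1.
(a,b)_11: α=-1, u≡7; β=-1, v≡5 (mod 11); (7|11)=-1, (5|11)=+1; sign (−1)^1·-1^-1·+1^-1 = +1.
(143, -110 / ℚ) ramifies at {5, 13}: a division algebra.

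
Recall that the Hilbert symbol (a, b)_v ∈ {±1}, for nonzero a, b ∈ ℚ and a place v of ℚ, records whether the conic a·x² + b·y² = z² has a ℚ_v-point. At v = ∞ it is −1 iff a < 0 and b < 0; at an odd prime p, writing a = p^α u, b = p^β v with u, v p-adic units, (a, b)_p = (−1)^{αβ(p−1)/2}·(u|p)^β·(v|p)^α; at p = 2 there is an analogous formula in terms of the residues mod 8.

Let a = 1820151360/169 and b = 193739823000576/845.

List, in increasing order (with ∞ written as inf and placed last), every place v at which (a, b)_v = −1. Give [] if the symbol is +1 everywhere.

Mod squares: a ≡ 3159985, b ≡ 95. Check v ∈ {∞, 2, 3, 5, 13, 19, 29, 31, 37}.
v=3: a=3^2·(≡1), b=3^2·(≡2) mod 3; (1|3)=+1, (2|3)=-1; (−1)^{2·2·1}·(+1)^2·(-1)^2 = +1.
v=29: a=29^1·(≡27), b=29^2·(≡12) mod 29; (27|29)=-1, (12|29)=-1; (−1)^{1·2·14}·(-1)^2·(-1)^1 = -1.
v=5: a=5^1·(≡3), b=5^-1·(≡4) mod 5; (3|5)=-1, (4|5)=+1; (−1)^{1·-1·2}·(-1)^-1·(+1)^1 = -1.
v=37: a=37^1·(≡9), b=37^2·(≡16) mod 37; (9|37)=+1, (16|37)=+1; (−1)^{1·2·18}·(+1)^2·(+1)^1 = +1.
v=2: v_2(a)=6, v_2(b)=10; units ≡ 1, 7 (mod 8); ε·ε+αω+βω = 0·1+6·0+10·0 ≡ 0  ⇒  (a,b)_2 = +1.
v=31: a=31^1·(≡9), b=31^2·(≡9) mod 31; (9|31)=+1, (9|31)=+1; (−1)^{1·2·15}·(+1)^2·(+1)^1 = +1.
v=19: a=19^1·(≡14), b=19^1·(≡4) mod 19; (14|19)=-1, (4|19)=+1; (−1)^{1·1·9}·(-1)^1·(+1)^1 = +1.
v=∞: 3159985 > 0 and 95 > 0  ⇒  (a,b)_∞ = +1.
v=13: a=13^-2·(≡1), b=13^-2·(≡12) mod 13; (1|13)=+1, (12|13)=+1; (−1)^{-2·-2·6}·(+1)^-2·(+1)^-2 = +1.
Ram(3159985, 95) = {5, 29}; no ℚ_5-point on the conic.

[5, 29]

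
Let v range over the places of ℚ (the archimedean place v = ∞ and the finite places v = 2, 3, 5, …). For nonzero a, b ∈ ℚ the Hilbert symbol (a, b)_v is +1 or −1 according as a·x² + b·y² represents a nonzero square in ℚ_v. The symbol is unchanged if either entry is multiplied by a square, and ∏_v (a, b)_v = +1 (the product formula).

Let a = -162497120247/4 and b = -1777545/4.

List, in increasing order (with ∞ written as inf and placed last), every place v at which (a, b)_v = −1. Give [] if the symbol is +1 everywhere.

[3, 5, 19, inf]

(a, b) ≡ (-7, -21945) mod (ℚ^×)²; places V = {2, 3, 5, 7, 11, 19, ∞}.
(a,b)_11: α=2, u≡4; β=1, v≡7 (mod 11); (4|11)=+1, (7|11)=-1; sign (−1)^0·+1^1·-1^2 = +1.
(a,b)_5: α=0, u≡2; β=1, v≡4 (mod 5); (2|5)=-1, (4|5)=+1; sign (−1)^0·-1^1·+1^0 = -1.
(a,b)_∞: sgn(-7)=−, sgn(-21945)=−, so -1.
(a,b)_7: α=1, u≡5; β=1, v≡1 (mod 7); (5|7)=-1, (1|7)=+1; sign (−1)^1·-1^1·+1^1 = +1.
(a,b)_19: α=2, u≡3; β=1, v≡5 (mod 19); (3|19)=-1, (5|19)=+1; sign (−1)^0·-1^1·+1^2 = -1.
(a,b)_2: α=-2, β=-2; u≡1, v≡7 (mod 8); ε(u)ε(v)=0·1, αω(v)=-2·0, βω(u)=-2·0; sum ≡ 0  ⇒  +1.
(a,b)_3: α=12, u≡2; β=5, v≡2 (mod 3); (2|3)=-1, (2|3)=-1; sign (−1)^0·-1^5·-1^12 = -1.
(-7, -21945 / ℚ) ramifies at {3, 5, 19, ∞}: a division algebra.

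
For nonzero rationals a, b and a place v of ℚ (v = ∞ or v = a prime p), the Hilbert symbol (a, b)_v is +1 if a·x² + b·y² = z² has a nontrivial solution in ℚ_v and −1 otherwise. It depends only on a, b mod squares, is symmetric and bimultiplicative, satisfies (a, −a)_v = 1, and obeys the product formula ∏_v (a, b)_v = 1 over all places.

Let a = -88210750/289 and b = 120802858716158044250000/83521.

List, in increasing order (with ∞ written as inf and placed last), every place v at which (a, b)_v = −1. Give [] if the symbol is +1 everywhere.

Mod squares: a ≡ -6670, b ≡ 7337. Check v ∈ {∞, 2, 5, 11, 17, 23, 29}.
v=2: v_2(a)=1, v_2(b)=4; units ≡ 1, 1 (mod 8); ε·ε+αω+βω = 0·0+1·0+4·0 ≡ 0  ⇒  (a,b)_2 = +1.
v=17: a=17^-2·(≡6), b=17^-4·(≡7) mod 17; (6|17)=-1, (7|17)=-1; (−1)^{-2·-4·8}·(-1)^-4·(-1)^-2 = +1.
v=11: a=11^0·(≡7), b=11^1·(≡8) mod 11; (7|11)=-1, (8|11)=-1; (−1)^{0·1·5}·(-1)^1·(-1)^0 = -1.
v=29: a=29^1·(≡27), b=29^3·(≡3) mod 29; (27|29)=-1, (3|29)=-1; (−1)^{1·3·14}·(-1)^3·(-1)^1 = +1.
v=5: a=5^3·(≡1), b=5^6·(≡2) mod 5; (1|5)=+1, (2|5)=-1; (−1)^{3·6·2}·(+1)^6·(-1)^3 = -1.
v=23: a=23^3·(≡12), b=23^9·(≡20) mod 23; (12|23)=+1, (20|23)=-1; (−1)^{3·9·11}·(+1)^9·(-1)^3 = +1.
v=∞: -6670 < 0 and 7337 > 0  ⇒  (a,b)_∞ = +1.
(-6670, 7337 / ℚ) ramifies at {5, 11}: a division algebra.

[5, 11]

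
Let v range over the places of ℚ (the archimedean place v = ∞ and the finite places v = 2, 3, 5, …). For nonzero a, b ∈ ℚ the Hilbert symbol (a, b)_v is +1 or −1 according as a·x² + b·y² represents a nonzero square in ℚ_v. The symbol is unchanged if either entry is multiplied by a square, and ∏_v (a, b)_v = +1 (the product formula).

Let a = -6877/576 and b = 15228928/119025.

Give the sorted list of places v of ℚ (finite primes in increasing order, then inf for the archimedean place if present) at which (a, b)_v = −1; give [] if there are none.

[]

Mod squares: a ≡ -13, b ≡ 22. Check v ∈ {∞, 2, 3, 5, 11, 13, 23}.
v=11: a=11^0·(≡5), b=11^1·(≡2) mod 11; (5|11)=+1, (2|11)=-1; (−1)^{0·1·5}·(+1)^1·(-1)^0 = +1.
v=5: a=5^0·(≡3), b=5^-2·(≡3) mod 5; (3|5)=-1, (3|5)=-1; (−1)^{0·-2·2}·(-1)^-2·(-1)^0 = +1.
v=23: a=23^2·(≡10), b=23^-2·(≡17) mod 23; (10|23)=-1, (17|23)=-1; (−1)^{2·-2·11}·(-1)^-2·(-1)^2 = +1.
v=13: a=13^1·(≡1), b=13^2·(≡10) mod 13; (1|13)=+1, (10|13)=+1; (−1)^{1·2·6}·(+1)^2·(+1)^1 = +1.
v=2: v_2(a)=-6, v_2(b)=13; units ≡ 3, 3 (mod 8); ε·ε+αω+βω = 1·1+-6·1+13·1 ≡ 0  ⇒  (a,b)_2 = +1.
v=∞: -13 < 0 and 22 > 0  ⇒  (a,b)_∞ = +1.
v=3: a=3^-2·(≡2), b=3^-2·(≡1) mod 3; (2|3)=-1, (1|3)=+1; (−1)^{-2·-2·1}·(-1)^-2·(+1)^-2 = +1.
Every local symbol is +1, so the conic -13·x² + 22·y² = z² has ℚ_v-points for all v and hence a ℚ-point; (a, b / ℚ) ≅ M_2(ℚ).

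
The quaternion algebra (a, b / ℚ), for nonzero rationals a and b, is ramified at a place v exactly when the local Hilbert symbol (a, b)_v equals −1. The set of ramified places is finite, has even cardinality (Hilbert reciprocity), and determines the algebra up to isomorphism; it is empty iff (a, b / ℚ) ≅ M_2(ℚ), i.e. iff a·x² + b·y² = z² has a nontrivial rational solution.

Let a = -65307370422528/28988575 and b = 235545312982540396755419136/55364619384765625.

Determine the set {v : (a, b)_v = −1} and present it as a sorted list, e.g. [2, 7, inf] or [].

[13, 29]

Mod squares: a ≡ -2639, b ≡ 21. Check v ∈ {∞, 2, 3, 5, 7, 11, 13, 23, 29, 37}.
v=3: a=3^2·(≡1), b=3^3·(≡1) mod 3; (1|3)=+1, (1|3)=+1; (−1)^{2·3·1}·(+1)^3·(+1)^2 = +1.
v=11: a=11^-2·(≡5), b=11^-2·(≡6) mod 11; (5|11)=+1, (6|11)=-1; (−1)^{-2·-2·5}·(+1)^-2·(-1)^-2 = +1.
v=2: v_2(a)=8, v_2(b)=18; units ≡ 1, 5 (mod 8); ε·ε+αω+βω = 0·0+8·1+18·0 ≡ 0  ⇒  (a,b)_2 = +1.
v=37: a=37^-2·(≡11), b=37^-4·(≡21) mod 37; (11|37)=+1, (21|37)=+1; (−1)^{-2·-4·18}·(+1)^-4·(+1)^-2 = +1.
v=7: a=7^-1·(≡1), b=7^1·(≡3) mod 7; (1|7)=+1, (3|7)=-1; (−1)^{-1·1·3}·(+1)^1·(-1)^-1 = +1.
v=29: a=29^3·(≡28), b=29^6·(≡18) mod 29; (28|29)=+1, (18|29)=-1; (−1)^{3·6·14}·(+1)^6·(-1)^3 = -1.
v=5: a=5^-2·(≡4), b=5^-12·(≡1) mod 5; (4|5)=+1, (1|5)=+1; (−1)^{-2·-12·2}·(+1)^-12·(+1)^-2 = +1.
v=∞: -2639 < 0 and 21 > 0  ⇒  (a,b)_∞ = +1.
v=23: a=23^2·(≡16), b=23^4·(≡14) mod 23; (16|23)=+1, (14|23)=-1; (−1)^{2·4·11}·(+1)^4·(-1)^2 = +1.
v=13: a=13^3·(≡5), b=13^4·(≡8) mod 13; (5|13)=-1, (8|13)=-1; (−1)^{3·4·6}·(-1)^4·(-1)^3 = -1.
Ram(-2639, 21) = {13, 29}; no ℚ_13-point on the conic.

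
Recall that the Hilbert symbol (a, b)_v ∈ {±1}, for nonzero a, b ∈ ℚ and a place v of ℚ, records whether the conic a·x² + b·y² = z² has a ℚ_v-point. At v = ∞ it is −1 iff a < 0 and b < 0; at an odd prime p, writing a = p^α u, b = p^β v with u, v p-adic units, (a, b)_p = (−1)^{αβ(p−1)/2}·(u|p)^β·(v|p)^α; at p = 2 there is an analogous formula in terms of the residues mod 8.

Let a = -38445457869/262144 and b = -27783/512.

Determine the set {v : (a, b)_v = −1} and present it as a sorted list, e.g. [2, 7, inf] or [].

(a, b) ≡ (-741, -14) mod (ℚ^×)²; places V = {2, 3, 7, 13, 19, ∞}.
(a,b)_2: α=-18, β=-9; u≡3, v≡1 (mod 8); ε(u)ε(v)=1·0, αω(v)=-18·0, βω(u)=-9·1; sum ≡ 1  ⇒  -1.
(a,b)_19: α=1, u≡15; β=0, v≡5 (mod 19); (15|19)=-1, (5|19)=+1; sign (−1)^0·-1^0·+1^1 = +1.
(a,b)_7: α=8, u≡2; β=3, v≡3 (mod 7); (2|7)=+1, (3|7)=-1; sign (−1)^0·+1^3·-1^8 = +1.
(a,b)_3: α=3, u≡2; β=4, v≡1 (mod 3); (2|3)=-1, (1|3)=+1; sign (−1)^0·-1^4·+1^3 = +1.
(a,b)_∞: sgn(-741)=−, sgn(-14)=−, so -1.
(a,b)_13: α=1, u≡5; β=0, v≡10 (mod 13); (5|13)=-1, (10|13)=+1; sign (−1)^0·-1^0·+1^1 = +1.
Ram(-741, -14) = {2, ∞}; no ℚ_2-point on the conic.

[2, inf]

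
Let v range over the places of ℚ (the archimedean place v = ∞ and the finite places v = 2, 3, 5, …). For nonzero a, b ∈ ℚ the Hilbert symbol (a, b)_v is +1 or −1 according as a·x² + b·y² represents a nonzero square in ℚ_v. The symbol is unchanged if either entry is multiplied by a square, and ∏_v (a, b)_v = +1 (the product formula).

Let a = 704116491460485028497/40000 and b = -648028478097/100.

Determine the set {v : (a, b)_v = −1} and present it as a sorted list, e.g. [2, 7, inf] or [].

[7, 11]

Mod squares: a ≡ 17, b ≡ -17017. Check v ∈ {∞, 2, 3, 5, 7, 11, 13, 17}.
v=7: a=7^0·(≡6), b=7^1·(≡5) mod 7; (6|7)=-1, (5|7)=-1; (−1)^{0·1·3}·(-1)^1·(-1)^0 = -1.
v=5: a=5^-4·(≡3), b=5^-2·(≡2) mod 5; (3|5)=-1, (2|5)=-1; (−1)^{-4·-2·2}·(-1)^-2·(-1)^-4 = +1.
v=∞: 17 > 0 and -17017 < 0  ⇒  (a,b)_∞ = +1.
v=17: a=17^5·(≡13), b=17^3·(≡15) mod 17; (13|17)=+1, (15|17)=+1; (−1)^{5·3·8}·(+1)^3·(+1)^5 = +1.
v=3: a=3^4·(≡2), b=3^2·(≡2) mod 3; (2|3)=-1, (2|3)=-1; (−1)^{4·2·1}·(-1)^2·(-1)^4 = +1.
v=11: a=11^8·(≡6), b=11^5·(≡9) mod 11; (6|11)=-1, (9|11)=+1; (−1)^{8·5·5}·(-1)^5·(+1)^8 = -1.
v=2: v_2(a)=-6, v_2(b)=-2; units ≡ 1, 7 (mod 8); ε·ε+αω+βω = 0·1+-6·0+-2·0 ≡ 0  ⇒  (a,b)_2 = +1.
v=13: a=13^4·(≡3), b=13^1·(≡10) mod 13; (3|13)=+1, (10|13)=+1; (−1)^{4·1·6}·(+1)^1·(+1)^4 = +1.
|Ram(17, -17017)| = 2, even; anisotropic at {7, 11}.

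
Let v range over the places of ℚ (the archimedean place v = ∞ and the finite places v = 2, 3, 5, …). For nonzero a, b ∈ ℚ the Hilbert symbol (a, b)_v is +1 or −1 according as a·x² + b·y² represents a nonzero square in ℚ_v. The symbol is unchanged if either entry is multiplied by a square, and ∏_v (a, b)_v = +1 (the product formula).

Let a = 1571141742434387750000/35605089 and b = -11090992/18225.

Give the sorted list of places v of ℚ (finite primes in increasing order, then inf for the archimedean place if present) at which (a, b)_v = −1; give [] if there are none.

Mod squares: a ≡ 13079, b ≡ -693187. Check v ∈ {∞, 2, 3, 5, 11, 13, 17, 29, 41, 53}.
v=13: a=13^-2·(≡12), b=13^0·(≡3) mod 13; (12|13)=+1, (3|13)=+1; (−1)^{-2·0·6}·(+1)^0·(+1)^-2 = +1.
v=53: a=53^2·(≡50), b=53^1·(≡18) mod 53; (50|53)=-1, (18|53)=-1; (−1)^{2·1·26}·(-1)^1·(-1)^2 = -1.
v=41: a=41^3·(≡5), b=41^1·(≡12) mod 41; (5|41)=+1, (12|41)=-1; (−1)^{3·1·20}·(+1)^1·(-1)^3 = -1.
v=5: a=5^6·(≡4), b=5^-2·(≡2) mod 5; (4|5)=+1, (2|5)=-1; (−1)^{6·-2·2}·(+1)^-2·(-1)^6 = +1.
v=11: a=11^3·(≡4), b=11^1·(≡6) mod 11; (4|11)=+1, (6|11)=-1; (−1)^{3·1·5}·(+1)^1·(-1)^3 = +1.
v=2: v_2(a)=4, v_2(b)=4; units ≡ 7, 5 (mod 8); ε·ε+αω+βω = 1·0+4·1+4·0 ≡ 0  ⇒  (a,b)_2 = +1.
v=3: a=3^-6·(≡2), b=3^-6·(≡2) mod 3; (2|3)=-1, (2|3)=-1; (−1)^{-6·-6·1}·(-1)^-6·(-1)^-6 = +1.
v=29: a=29^3·(≡1), b=29^1·(≡7) mod 29; (1|29)=+1, (7|29)=+1; (−1)^{3·1·14}·(+1)^1·(+1)^3 = +1.
v=∞: 13079 > 0 and -693187 < 0  ⇒  (a,b)_∞ = +1.
v=17: a=17^-2·(≡3), b=17^0·(≡12) mod 17; (3|17)=-1, (12|17)=-1; (−1)^{-2·0·8}·(-1)^0·(-1)^-2 = +1.
Ram(13079, -693187) = {41, 53}; no ℚ_41-point on the conic.

[41, 53]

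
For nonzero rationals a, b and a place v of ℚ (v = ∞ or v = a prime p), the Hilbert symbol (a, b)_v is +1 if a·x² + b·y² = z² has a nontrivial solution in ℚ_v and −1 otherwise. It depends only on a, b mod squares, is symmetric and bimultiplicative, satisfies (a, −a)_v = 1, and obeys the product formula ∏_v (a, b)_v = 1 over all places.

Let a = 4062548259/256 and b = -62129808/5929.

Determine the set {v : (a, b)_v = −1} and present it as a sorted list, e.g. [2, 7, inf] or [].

Mod squares: a ≡ 3730531, b ≡ -2553. Check v ∈ {∞, 2, 3, 7, 11, 13, 17, 23, 29, 37, 47}.
v=47: a=47^1·(≡32), b=47^0·(≡8) mod 47; (32|47)=+1, (8|47)=+1; (−1)^{1·0·23}·(+1)^0·(+1)^1 = +1.
v=2: v_2(a)=-8, v_2(b)=4; units ≡ 3, 7 (mod 8); ε·ε+αω+βω = 1·1+-8·0+4·1 ≡ 1  ⇒  (a,b)_2 = -1.
v=13: a=13^0·(≡9), b=13^2·(≡8) mod 13; (9|13)=+1, (8|13)=-1; (−1)^{0·2·6}·(+1)^2·(-1)^0 = +1.
v=23: a=23^1·(≡18), b=23^1·(≡3) mod 23; (18|23)=+1, (3|23)=+1; (−1)^{1·1·11}·(+1)^1·(+1)^1 = -1.
v=7: a=7^1·(≡2), b=7^-2·(≡4) mod 7; (2|7)=+1, (4|7)=+1; (−1)^{1·-2·3}·(+1)^-2·(+1)^1 = +1.
v=37: a=37^0·(≡5), b=37^1·(≡15) mod 37; (5|37)=-1, (15|37)=-1; (−1)^{0·1·18}·(-1)^1·(-1)^0 = -1.
v=∞: 3730531 > 0 and -2553 < 0  ⇒  (a,b)_∞ = +1.
v=11: a=11^2·(≡6), b=11^-2·(≡8) mod 11; (6|11)=-1, (8|11)=-1; (−1)^{2·-2·5}·(-1)^-2·(-1)^2 = +1.
v=3: a=3^2·(≡1), b=3^3·(≡1) mod 3; (1|3)=+1, (1|3)=+1; (−1)^{2·3·1}·(+1)^3·(+1)^2 = +1.
v=17: a=17^1·(≡7), b=17^0·(≡11) mod 17; (7|17)=-1, (11|17)=-1; (−1)^{1·0·8}·(-1)^0·(-1)^1 = -1.
v=29: a=29^1·(≡16), b=29^0·(≡13) mod 29; (16|29)=+1, (13|29)=+1; (−1)^{1·0·14}·(+1)^0·(+1)^1 = +1.
(3730531, -2553 / ℚ) ramifies at {2, 17, 23, 37}: a division algebra.

[2, 17, 23, 37]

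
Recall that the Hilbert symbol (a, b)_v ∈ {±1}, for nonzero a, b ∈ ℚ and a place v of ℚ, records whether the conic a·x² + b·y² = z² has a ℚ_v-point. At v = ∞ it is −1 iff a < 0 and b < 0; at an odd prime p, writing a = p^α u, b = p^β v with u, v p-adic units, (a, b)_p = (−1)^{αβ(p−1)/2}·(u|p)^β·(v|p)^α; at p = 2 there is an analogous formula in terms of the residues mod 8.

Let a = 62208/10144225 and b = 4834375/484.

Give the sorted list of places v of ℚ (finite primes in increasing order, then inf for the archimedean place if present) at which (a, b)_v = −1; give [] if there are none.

[2, 5, 7, 17]

(a, b) ≡ (3, 7735) mod (ℚ^×)²; places V = {2, 3, 5, 7, 11, 13, 17, ∞}.
(a,b)_17: α=0, u≡11; β=1, v≡2 (mod 17); (11|17)=-1, (2|17)=+1; sign (−1)^0·-1^1·+1^0 = -1.
(a,b)_5: α=-2, u≡2; β=5, v≡3 (mod 5); (2|5)=-1, (3|5)=-1; sign (−1)^0·-1^5·-1^-2 = -1.
(a,b)_11: α=0, u≡1; β=-2, v≡10 (mod 11); (1|11)=+1, (10|11)=-1; sign (−1)^0·+1^-2·-1^0 = +1.
(a,b)_2: α=8, β=-2; u≡3, v≡7 (mod 8); ε(u)ε(v)=1·1, αω(v)=8·0, βω(u)=-2·1; sum ≡ 1  ⇒  -1.
(a,b)_7: α=-4, u≡5; β=1, v≡5 (mod 7); (5|7)=-1, (5|7)=-1; sign (−1)^0·-1^1·-1^-4 = -1.
(a,b)_13: α=-2, u≡4; β=1, v≡12 (mod 13); (4|13)=+1, (12|13)=+1; sign (−1)^0·+1^1·+1^-2 = +1.
(a,b)_∞: sgn(3)=+, sgn(7735)=+, so +1.
(a,b)_3: α=5, u≡1; β=0, v≡1 (mod 3); (1|3)=+1, (1|3)=+1; sign (−1)^0·+1^0·+1^5 = +1.
(3, 7735 / ℚ) ramifies at {2, 5, 7, 17}: a division algebra.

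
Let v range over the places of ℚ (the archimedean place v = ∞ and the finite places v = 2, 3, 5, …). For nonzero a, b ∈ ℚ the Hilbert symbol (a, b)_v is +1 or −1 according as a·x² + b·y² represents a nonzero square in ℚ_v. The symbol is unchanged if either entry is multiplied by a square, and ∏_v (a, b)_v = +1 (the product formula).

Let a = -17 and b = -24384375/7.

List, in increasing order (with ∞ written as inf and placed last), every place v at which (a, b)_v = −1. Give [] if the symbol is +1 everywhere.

[2, 5, 17, inf]

Mod squares: a ≡ -17, b ≡ -105. Check v ∈ {∞, 2, 3, 5, 7, 17}.
v=5: a=5^0·(≡3), b=5^5·(≡1) mod 5; (3|5)=-1, (1|5)=+1; (−1)^{0·5·2}·(-1)^5·(+1)^0 = -1.
v=∞: -17 < 0 and -105 < 0  ⇒  (a,b)_∞ = -1.
v=17: a=17^1·(≡16), b=17^2·(≡14) mod 17; (16|17)=+1, (14|17)=-1; (−1)^{1·2·8}·(+1)^2·(-1)^1 = -1.
v=3: a=3^0·(≡1), b=3^3·(≡1) mod 3; (1|3)=+1, (1|3)=+1; (−1)^{0·3·1}·(+1)^3·(+1)^0 = +1.
v=7: a=7^0·(≡4), b=7^-1·(≡6) mod 7; (4|7)=+1, (6|7)=-1; (−1)^{0·-1·3}·(+1)^-1·(-1)^0 = +1.
v=2: v_2(a)=0, v_2(b)=0; units ≡ 7, 7 (mod 8); ε·ε+αω+βω = 1·1+0·0+0·0 ≡ 1  ⇒  (a,b)_2 = -1.
|Ram(-17, -105)| = 4, even; anisotropic at {2, 5, 17, ∞}.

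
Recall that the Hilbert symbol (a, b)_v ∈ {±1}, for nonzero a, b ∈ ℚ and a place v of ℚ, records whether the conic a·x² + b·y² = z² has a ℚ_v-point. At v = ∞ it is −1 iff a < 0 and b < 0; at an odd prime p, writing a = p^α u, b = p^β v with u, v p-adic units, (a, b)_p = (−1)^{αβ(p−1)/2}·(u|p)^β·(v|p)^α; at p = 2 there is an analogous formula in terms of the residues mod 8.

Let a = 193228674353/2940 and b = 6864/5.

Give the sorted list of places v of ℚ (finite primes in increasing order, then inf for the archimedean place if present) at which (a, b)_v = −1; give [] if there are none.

[3, 17]

(a, b) ≡ (838695, 2145) mod (ℚ^×)²; places V = {2, 3, 5, 7, 11, 13, 17, 23, ∞}.
(a,b)_7: α=-2, u≡2; β=0, v≡5 (mod 7); (2|7)=+1, (5|7)=-1; sign (−1)^0·+1^0·-1^-2 = +1.
(a,b)_23: α=1, u≡5; β=0, v≡2 (mod 23); (5|23)=-1, (2|23)=+1; sign (−1)^0·-1^0·+1^1 = +1.
(a,b)_∞: sgn(838695)=+, sgn(2145)=+, so +1.
(a,b)_17: α=1, u≡1; β=0, v≡6 (mod 17); (1|17)=+1, (6|17)=-1; sign (−1)^0·+1^0·-1^1 = -1.
(a,b)_13: α=5, u≡9; β=1, v≡12 (mod 13); (9|13)=+1, (12|13)=+1; sign (−1)^0·+1^1·+1^5 = +1.
(a,b)_2: α=-2, β=4; u≡7, v≡1 (mod 8); ε(u)ε(v)=1·0, αω(v)=-2·0, βω(u)=4·0; sum ≡ 0  ⇒  +1.
(a,b)_3: α=-1, u≡1; β=1, v≡1 (mod 3); (1|3)=+1, (1|3)=+1; sign (−1)^1·+1^1·+1^-1 = -1.
(a,b)_5: α=-1, u≡1; β=-1, v≡4 (mod 5); (1|5)=+1, (4|5)=+1; sign (−1)^0·+1^-1·+1^-1 = +1.
(a,b)_11: α=3, u≡9; β=1, v≡6 (mod 11); (9|11)=+1, (6|11)=-1; sign (−1)^1·+1^1·-1^3 = +1.
Ram(838695, 2145) = {3, 17}; no ℚ_3-point on the conic.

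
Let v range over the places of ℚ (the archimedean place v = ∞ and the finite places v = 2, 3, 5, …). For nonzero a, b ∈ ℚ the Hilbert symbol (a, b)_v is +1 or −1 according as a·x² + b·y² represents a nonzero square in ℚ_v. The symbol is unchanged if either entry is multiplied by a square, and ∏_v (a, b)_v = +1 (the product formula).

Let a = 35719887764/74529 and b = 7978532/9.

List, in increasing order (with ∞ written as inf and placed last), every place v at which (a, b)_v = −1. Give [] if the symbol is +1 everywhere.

Mod squares: a ≡ 53909, b ≡ 1457. Check v ∈ {∞, 2, 3, 7, 11, 13, 31, 37, 47}.
v=3: a=3^-2·(≡2), b=3^-2·(≡2) mod 3; (2|3)=-1, (2|3)=-1; (−1)^{-2·-2·1}·(-1)^-2·(-1)^-2 = +1.
v=∞: 53909 > 0 and 1457 > 0  ⇒  (a,b)_∞ = +1.
v=31: a=31^1·(≡26), b=31^1·(≡8) mod 31; (26|31)=-1, (8|31)=+1; (−1)^{1·1·15}·(-1)^1·(+1)^1 = +1.
v=11: a=11^2·(≡1), b=11^0·(≡5) mod 11; (1|11)=+1, (5|11)=+1; (−1)^{2·0·5}·(+1)^0·(+1)^2 = +1.
v=13: a=13^-2·(≡11), b=13^0·(≡9) mod 13; (11|13)=-1, (9|13)=+1; (−1)^{-2·0·6}·(-1)^0·(+1)^-2 = +1.
v=2: v_2(a)=2, v_2(b)=2; units ≡ 5, 1 (mod 8); ε·ε+αω+βω = 0·0+2·0+2·1 ≡ 0  ⇒  (a,b)_2 = +1.
v=37: a=37^3·(≡24), b=37^2·(≡35) mod 37; (24|37)=-1, (35|37)=-1; (−1)^{3·2·18}·(-1)^2·(-1)^3 = -1.
v=47: a=47^1·(≡11), b=47^1·(≡20) mod 47; (11|47)=-1, (20|47)=-1; (−1)^{1·1·23}·(-1)^1·(-1)^1 = -1.
v=7: a=7^-2·(≡4), b=7^0·(≡1) mod 7; (4|7)=+1, (1|7)=+1; (−1)^{-2·0·3}·(+1)^0·(+1)^-2 = +1.
|Ram(53909, 1457)| = 2, even; anisotropic at {37, 47}.

[37, 47]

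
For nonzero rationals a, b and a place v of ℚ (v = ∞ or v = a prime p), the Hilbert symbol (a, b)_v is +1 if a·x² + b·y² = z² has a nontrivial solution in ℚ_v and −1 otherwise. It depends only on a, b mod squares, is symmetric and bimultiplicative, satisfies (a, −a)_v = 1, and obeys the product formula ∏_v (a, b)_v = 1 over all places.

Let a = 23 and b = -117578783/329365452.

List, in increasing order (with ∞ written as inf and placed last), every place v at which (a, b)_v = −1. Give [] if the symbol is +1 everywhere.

[2, 3]

Mod squares: a ≡ 23, b ≡ -69. Check v ∈ {∞, 2, 3, 7, 13, 17, 19, 23, 31}.
v=7: a=7^0·(≡2), b=7^2·(≡4) mod 7; (2|7)=+1, (4|7)=+1; (−1)^{0·2·3}·(+1)^2·(+1)^0 = +1.
v=19: a=19^0·(≡4), b=19^2·(≡6) mod 19; (4|19)=+1, (6|19)=+1; (−1)^{0·2·9}·(+1)^2·(+1)^0 = +1.
v=31: a=31^0·(≡23), b=31^-2·(≡23) mod 31; (23|31)=-1, (23|31)=-1; (−1)^{0·-2·15}·(-1)^-2·(-1)^0 = +1.
v=2: v_2(a)=0, v_2(b)=-2; units ≡ 7, 3 (mod 8); ε·ε+αω+βω = 1·1+0·1+-2·0 ≡ 1  ⇒  (a,b)_2 = -1.
v=13: a=13^0·(≡10), b=13^-4·(≡3) mod 13; (10|13)=+1, (3|13)=+1; (−1)^{0·-4·6}·(+1)^-4·(+1)^0 = +1.
v=∞: 23 > 0 and -69 < 0  ⇒  (a,b)_∞ = +1.
v=17: a=17^0·(≡6), b=17^2·(≡8) mod 17; (6|17)=-1, (8|17)=+1; (−1)^{0·2·8}·(-1)^2·(+1)^0 = +1.
v=3: a=3^0·(≡2), b=3^-1·(≡1) mod 3; (2|3)=-1, (1|3)=+1; (−1)^{0·-1·1}·(-1)^-1·(+1)^0 = -1.
v=23: a=23^1·(≡1), b=23^1·(≡20) mod 23; (1|23)=+1, (20|23)=-1; (−1)^{1·1·11}·(+1)^1·(-1)^1 = +1.
Ram(23, -69) = {2, 3}; no ℚ_2-point on the conic.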